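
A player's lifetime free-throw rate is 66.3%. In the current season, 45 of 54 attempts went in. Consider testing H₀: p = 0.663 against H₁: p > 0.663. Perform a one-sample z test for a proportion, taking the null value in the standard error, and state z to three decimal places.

z = 2.648

p̂ = 45/54 = 0.83333.
Standard error under H₀: √(0.663×0.337/54) = 0.06432.
z = (0.83333 − 0.663)/0.06432 = 0.17033/0.06432 = 2.648.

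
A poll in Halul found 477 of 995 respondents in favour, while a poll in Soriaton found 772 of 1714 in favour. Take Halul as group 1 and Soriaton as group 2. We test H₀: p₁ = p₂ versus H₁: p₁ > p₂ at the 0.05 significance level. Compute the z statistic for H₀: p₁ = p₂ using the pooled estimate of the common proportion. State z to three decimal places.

z = 1.459

p̂₁ = 477/995 = 0.47940, p̂₂ = 772/1714 = 0.45041.
Pooled p̂ = (477+772)/(995+1714) = 1249/2709 = 0.46106.
SE = √(p̂(1−p̂)(1/n₁+1/n₂)) = √(0.46106·0.53894·0.00158846) = √(0.000394705) = 0.01987.
z = (0.47940 − 0.45041)/0.01987 = 0.02899/0.01987 = 1.459.
p-value = P(Z > 1.459) ≈ 0.0723, so at α = 0.05 we fail to reject H₀.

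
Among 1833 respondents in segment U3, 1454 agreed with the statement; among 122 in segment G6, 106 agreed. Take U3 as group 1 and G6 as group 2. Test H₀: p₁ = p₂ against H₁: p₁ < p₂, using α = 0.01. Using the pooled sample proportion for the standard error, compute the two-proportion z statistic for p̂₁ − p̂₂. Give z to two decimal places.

z = -2.01

p̂₁ = 1454/1833 = 0.79324, p̂₂ = 106/122 = 0.86885.
Pooled p̂ = (1454+106)/(1833+122) = 1560/1955 = 0.79795.
SE = √(0.161223 × 0.00874228) = 0.03754.
z = (0.79324 − 0.86885)/0.03754 = -0.07561/0.03754 = -2.01.
p-value = P(Z < -2.014) ≈ 0.0220. With α = 0.01, fail to reject H₀.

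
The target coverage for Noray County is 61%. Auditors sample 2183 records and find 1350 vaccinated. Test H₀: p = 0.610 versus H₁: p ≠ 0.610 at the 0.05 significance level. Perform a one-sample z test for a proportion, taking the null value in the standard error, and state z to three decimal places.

z = 0.806

p̂ = 1350/2183 = 0.618415.
Under H₀, SE = √(0.61·0.39/2183) = √(0.000108978) = 0.010439.
z = (0.618415 − 0.61)/0.010439 = 0.008415/0.010439 = 0.806.
Two-sided p-value ≈ 2·Φ(−0.806) = 0.4202; since p > α = 0.05, fail to reject H₀.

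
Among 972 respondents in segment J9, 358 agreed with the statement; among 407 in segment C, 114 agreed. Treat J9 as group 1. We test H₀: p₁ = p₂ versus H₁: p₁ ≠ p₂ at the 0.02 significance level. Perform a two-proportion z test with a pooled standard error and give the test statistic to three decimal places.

p̂₁ = 358/972 ≈ 0.36831, p̂₂ = 114/407 ≈ 0.28010.
Pooled p̂ = (358+114)/(972+407) = 472/1379 = 0.34228.
SE = √(0.225123 × 0.00348581) = 0.02801.
z = (0.36831 − 0.28010)/0.02801 = 0.08821/0.02801 = 3.149.
p-value = 2·P(Z > 3.149) ≈ 0.0016. With α = 0.02, reject H₀.

z = 3.149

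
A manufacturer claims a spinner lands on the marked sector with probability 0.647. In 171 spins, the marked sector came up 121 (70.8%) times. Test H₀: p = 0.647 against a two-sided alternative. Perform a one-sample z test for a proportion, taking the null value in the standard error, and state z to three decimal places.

p̂ = 121/171 = 0.70760.
SE = √(p₀(1−p₀)/n) = √(0.22839/171) = 0.03655.
z = (0.70760 − 0.647)/0.03655 = 0.06060/0.03655 = 1.658.
p-value = 2·P(Z > 1.658) ≈ 0.0973.

z = 1.658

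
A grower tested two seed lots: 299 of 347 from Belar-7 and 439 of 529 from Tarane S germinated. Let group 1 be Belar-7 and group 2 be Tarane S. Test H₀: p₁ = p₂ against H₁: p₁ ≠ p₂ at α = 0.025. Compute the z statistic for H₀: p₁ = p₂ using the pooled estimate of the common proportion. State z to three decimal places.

z = 1.264

p̂₁ = 299/347 ≈ 0.861671, p̂₂ = 439/529 ≈ 0.829868.
Pooled p̂ = (299+439)/(347+529) = 738/876 = 0.842466.
SE = √(0.132717 × 0.0047722) = 0.025167.
z = (0.861671 − 0.829868)/0.025167 = 0.031803/0.025167 = 1.264.
p-value = 2·P(Z > 1.264) ≈ 0.2063; since p > α = 0.025, fail to reject H₀.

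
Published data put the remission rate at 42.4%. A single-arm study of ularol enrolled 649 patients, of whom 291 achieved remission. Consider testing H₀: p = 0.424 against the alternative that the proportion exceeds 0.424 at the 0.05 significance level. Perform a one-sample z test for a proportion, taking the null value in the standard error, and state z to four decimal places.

z = 1.2569

p̂ = 291/649 ≈ 0.448382.
Standard error under H₀: √(0.424×0.576/649) = 0.019399.
z = (0.448382 − 0.424)/0.019399 = 0.024382/0.019399 = 1.2569.
p-value = P(Z > 1.257) ≈ 0.1044; since p > α = 0.05, fail to reject H₀.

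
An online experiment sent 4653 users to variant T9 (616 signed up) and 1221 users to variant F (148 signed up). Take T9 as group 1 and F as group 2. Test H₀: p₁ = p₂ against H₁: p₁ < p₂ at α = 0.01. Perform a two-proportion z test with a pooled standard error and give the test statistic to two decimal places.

p̂₁ = 616/4653 ≈ 0.13239, p̂₂ = 148/1221 ≈ 0.12121.
Pooled p̂ = (616+148)/(4653+1221) = 764/5874 = 0.13006.
SE = √(p̂(1−p̂)(1/n₁+1/n₂)) = √(0.13006·0.86994·0.00103392) = √(0.000116985) = 0.01082.
z = (0.13239 − 0.12121)/0.01082 = 0.01118/0.01082 = 1.03.
p-value = P(Z < 1.033) ≈ 0.8493. With α = 0.01, fail to reject H₀.

z = 1.03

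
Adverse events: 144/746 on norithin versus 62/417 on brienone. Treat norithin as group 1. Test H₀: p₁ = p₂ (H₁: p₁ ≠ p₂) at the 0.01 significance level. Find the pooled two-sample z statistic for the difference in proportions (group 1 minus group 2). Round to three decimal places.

p̂₁ = 144/746 ≈ 0.19303, p̂₂ = 62/417 ≈ 0.14868.
Pooled p̂ = (144+62)/(746+417) = 206/1163 = 0.17713.
SE = √(p̂(1−p̂)(1/n₁+1/n₂)) = √(0.17713·0.82287·0.00373856) = √(0.00054491) = 0.02334.
z = (0.19303 − 0.14868)/0.02334 = 0.04435/0.02334 = 1.900.
Two-sided p-value ≈ 2·Φ(−1.900) = 0.0575, so at α = 0.01 we fail to reject H₀.

z = 1.900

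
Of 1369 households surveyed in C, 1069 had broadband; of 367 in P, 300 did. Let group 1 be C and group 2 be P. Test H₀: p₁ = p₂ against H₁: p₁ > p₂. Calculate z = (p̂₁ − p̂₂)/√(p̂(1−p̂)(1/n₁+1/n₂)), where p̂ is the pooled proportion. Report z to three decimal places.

z = -1.524

p̂₁ = 1069/1369 = 0.78086, p̂₂ = 300/367 = 0.81744.
Pooled p̂ = (1069+300)/(1369+367) = 1369/1736 = 0.78859.
SE = √(p̂(1−p̂)(1/n₁+1/n₂)) = √(0.78859·0.21141·0.00345526) = √(0.000576037) = 0.02400.
z = (0.78086 − 0.81744)/0.02400 = -0.03658/0.02400 = -1.524.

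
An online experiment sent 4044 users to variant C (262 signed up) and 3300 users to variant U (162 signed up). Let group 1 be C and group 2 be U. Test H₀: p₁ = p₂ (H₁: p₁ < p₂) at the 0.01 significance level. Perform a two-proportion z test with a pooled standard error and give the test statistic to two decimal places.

z = 2.87

p̂₁ = 262/4044 ≈ 0.06479, p̂₂ = 162/3300 ≈ 0.04909.
Pooled p̂ = (262+162)/(4044+3300) = 424/7344 = 0.05773.
SE = √(0.054401 × 0.00055031) = 0.00547.
z = (0.06479 − 0.04909)/0.00547 = 0.01570/0.00547 = 2.87.
p-value = P(Z < 2.869) ≈ 0.9979. With α = 0.01, fail to reject H₀.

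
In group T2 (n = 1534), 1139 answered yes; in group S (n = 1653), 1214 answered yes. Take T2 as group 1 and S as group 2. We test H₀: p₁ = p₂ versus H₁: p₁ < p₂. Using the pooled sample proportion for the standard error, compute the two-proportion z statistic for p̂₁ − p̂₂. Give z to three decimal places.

z = 0.519

p̂₁ = 1139/1534 = 0.74250, p̂₂ = 1214/1653 = 0.73442.
Pooled p̂ = (1139+1214)/(1534+1653) = 2353/3187 = 0.73831.
SE = √(0.193207 × 0.00125685) = 0.01558.
z = (0.74250 − 0.73442)/0.01558 = 0.00808/0.01558 = 0.519.
p-value = P(Z < 0.519) ≈ 0.6980.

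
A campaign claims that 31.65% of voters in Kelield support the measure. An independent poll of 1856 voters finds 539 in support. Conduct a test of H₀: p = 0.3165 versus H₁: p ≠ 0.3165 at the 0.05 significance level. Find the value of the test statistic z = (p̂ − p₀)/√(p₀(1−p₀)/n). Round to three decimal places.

p̂ = 539/1856 = 0.290409.
Standard error under H₀: √(0.3165×0.6835/1856) = 0.010796.
z = (0.290409 − 0.3165)/0.010796 = -0.026091/0.010796 = -2.417.
Two-sided p-value ≈ 2·Φ(−2.417) = 0.0157, so at α = 0.05 we reject H₀.

z = -2.417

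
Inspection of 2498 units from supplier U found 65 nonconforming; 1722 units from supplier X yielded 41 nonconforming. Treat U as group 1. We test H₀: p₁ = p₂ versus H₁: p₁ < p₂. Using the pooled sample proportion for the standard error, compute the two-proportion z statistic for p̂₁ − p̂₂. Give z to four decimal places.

p̂₁ = 65/2498 = 0.0260208, p̂₂ = 41/1722 = 0.0238095.
Pooled p̂ = (65+41)/(2498+1722) = 106/4220 = 0.0251185.
SE = √(0.0244875 × 0.00098104) = 0.0049014.
z = (0.0260208 − 0.0238095)/0.0049014 = 0.0022113/0.0049014 = 0.4512.

z = 0.4512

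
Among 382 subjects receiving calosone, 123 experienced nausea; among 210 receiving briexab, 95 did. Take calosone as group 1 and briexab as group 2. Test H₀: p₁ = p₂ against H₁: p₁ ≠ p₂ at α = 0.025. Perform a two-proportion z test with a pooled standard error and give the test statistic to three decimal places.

z = -3.147

p̂₁ = 123/382 ≈ 0.32199, p̂₂ = 95/210 ≈ 0.45238.
Pooled p̂ = (123+95)/(382+210) = 218/592 = 0.36824.
SE = √(0.23264 × 0.00737971) = 0.04143.
z = (0.32199 − 0.45238)/0.04143 = -0.13039/0.04143 = -3.147.
Two-sided p-value ≈ 2·Φ(−3.147) = 0.0016, so at α = 0.025 we reject H₀.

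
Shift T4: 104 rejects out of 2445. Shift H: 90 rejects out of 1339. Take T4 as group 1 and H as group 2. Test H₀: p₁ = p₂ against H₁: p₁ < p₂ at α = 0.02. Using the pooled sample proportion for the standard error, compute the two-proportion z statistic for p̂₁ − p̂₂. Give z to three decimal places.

z = -3.291

p̂₁ = 104/2445 = 0.042536, p̂₂ = 90/1339 = 0.067214.
Pooled p̂ = (104+90)/(2445+1339) = 194/3784 = 0.051268.
SE = √(p̂(1−p̂)(1/n₁+1/n₂)) = √(0.051268·0.948732·0.00115582) = √(5.62193e-05) = 0.007498.
z = (0.042536 − 0.067214)/0.007498 = -0.024678/0.007498 = -3.291.
p-value = P(Z < -3.291) ≈ 0.0005. With α = 0.02, reject H₀.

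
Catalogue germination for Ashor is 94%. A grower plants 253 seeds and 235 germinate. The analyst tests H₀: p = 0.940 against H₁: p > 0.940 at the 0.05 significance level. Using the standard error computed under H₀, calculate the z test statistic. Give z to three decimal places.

p̂ = 235/253 ≈ 0.92885.
Standard error under H₀: √(0.94×0.06/253) = 0.01493.
z = (0.92885 − 0.94)/0.01493 = -0.01115/0.01493 = -0.747.
p-value = P(Z > -0.747) ≈ 0.7723; since p > α = 0.05, fail to reject H₀.

z = -0.747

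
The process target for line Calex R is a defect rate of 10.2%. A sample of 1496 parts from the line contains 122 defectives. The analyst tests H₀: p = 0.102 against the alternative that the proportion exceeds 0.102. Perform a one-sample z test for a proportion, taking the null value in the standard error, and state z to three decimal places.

p̂ = 122/1496 = 0.081551.
SE = √(p₀(1−p₀)/n) = √(0.091596/1496) = 0.007825.
z = (0.081551 − 0.102)/0.007825 = -0.020449/0.007825 = -2.613.
p-value = P(Z > -2.613) ≈ 0.9955.

z = -2.613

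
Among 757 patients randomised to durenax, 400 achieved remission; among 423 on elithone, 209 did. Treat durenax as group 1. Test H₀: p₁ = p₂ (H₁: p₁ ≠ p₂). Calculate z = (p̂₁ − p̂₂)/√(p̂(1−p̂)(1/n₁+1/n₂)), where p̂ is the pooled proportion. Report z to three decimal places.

z = 1.131

p̂₁ = 400/757 ≈ 0.52840, p̂₂ = 209/423 ≈ 0.49409.
Pooled p̂ = (400+209)/(757+423) = 609/1180 = 0.51610.
SE = √(p̂(1−p̂)(1/n₁+1/n₂)) = √(0.51610·0.48390·0.00368507) = √(0.000920312) = 0.03034.
z = (0.52840 − 0.49409)/0.03034 = 0.03431/0.03034 = 1.131.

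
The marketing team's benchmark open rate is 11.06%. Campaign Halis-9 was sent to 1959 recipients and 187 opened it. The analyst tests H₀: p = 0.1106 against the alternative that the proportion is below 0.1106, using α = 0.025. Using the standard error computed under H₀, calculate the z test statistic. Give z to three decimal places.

z = -2.137

p̂ = 187/1959 = 0.095457.
Under H₀, SE = √(0.1106·0.8894/1959) = √(5.02132e-05) = 0.007086.
z = (0.095457 − 0.1106)/0.007086 = -0.015143/0.007086 = -2.137.
p-value = P(Z < -2.137) ≈ 0.0163, so at α = 0.025 we reject H₀.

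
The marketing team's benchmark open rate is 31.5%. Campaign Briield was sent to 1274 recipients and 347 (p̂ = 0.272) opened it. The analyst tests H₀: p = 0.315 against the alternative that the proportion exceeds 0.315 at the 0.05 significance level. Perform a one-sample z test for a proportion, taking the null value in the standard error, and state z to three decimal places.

z = -3.276

p̂ = 347/1274 = 0.272370.
Under H₀, SE = √(0.315·0.685/1274) = √(0.000169368) = 0.013014.
z = (0.272370 − 0.315)/0.013014 = -0.042630/0.013014 = -3.276.
p-value = P(Z > -3.276) ≈ 0.9995; since p > α = 0.05, fail to reject H₀.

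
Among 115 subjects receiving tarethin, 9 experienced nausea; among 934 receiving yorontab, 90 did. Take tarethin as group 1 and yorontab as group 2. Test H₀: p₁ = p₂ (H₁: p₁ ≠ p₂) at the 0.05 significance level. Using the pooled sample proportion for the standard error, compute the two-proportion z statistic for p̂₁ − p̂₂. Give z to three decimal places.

z = -0.626

p̂₁ = 9/115 ≈ 0.078261, p̂₂ = 90/934 ≈ 0.096360.
Pooled p̂ = (9+90)/(115+934) = 99/1049 = 0.094376.
SE = √(p̂(1−p̂)(1/n₁+1/n₂)) = √(0.094376·0.905624·0.00976632) = √(0.000834716) = 0.028891.
z = (0.078261 − 0.096360)/0.028891 = -0.018099/0.028891 = -0.626.
Two-sided p-value ≈ 2·Φ(−0.626) = 0.5310. With α = 0.05, fail to reject H₀.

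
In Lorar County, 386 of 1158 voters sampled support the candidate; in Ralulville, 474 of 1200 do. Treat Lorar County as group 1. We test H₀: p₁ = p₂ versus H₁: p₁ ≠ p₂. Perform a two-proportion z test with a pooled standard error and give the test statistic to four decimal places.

p̂₁ = 386/1158 = 0.3333333, p̂₂ = 474/1200 = 0.3950000.
Pooled p̂ = (386+474)/(1158+1200) = 860/2358 = 0.3647159.
SE = √(0.231698 × 0.00169689) = 0.0198284.
z = (0.3333333 − 0.3950000)/0.0198284 = -0.0616667/0.0198284 = -3.1100.
p-value = 2·P(Z > 3.110) ≈ 0.0019.

z = -3.1100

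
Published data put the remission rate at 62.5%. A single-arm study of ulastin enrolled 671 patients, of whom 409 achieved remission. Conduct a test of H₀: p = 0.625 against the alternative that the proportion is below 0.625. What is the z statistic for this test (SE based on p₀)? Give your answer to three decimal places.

p̂ = 409/671 = 0.60954.
Standard error under H₀: √(0.625×0.375/671) = 0.01869.
z = (0.60954 − 0.625)/0.01869 = -0.01546/0.01869 = -0.827.
p-value = P(Z < -0.827) ≈ 0.2040.

z = -0.827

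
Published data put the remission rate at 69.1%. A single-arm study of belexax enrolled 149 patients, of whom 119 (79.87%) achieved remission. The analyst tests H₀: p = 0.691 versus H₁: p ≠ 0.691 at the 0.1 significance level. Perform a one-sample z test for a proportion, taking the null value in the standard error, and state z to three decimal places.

p̂ = 119/149 ≈ 0.79866.
Standard error under H₀: √(0.691×0.309/149) = 0.03786.
z = (0.79866 − 0.691)/0.03786 = 0.10766/0.03786 = 2.844.
p-value = 2·P(Z > 2.844) ≈ 0.0045. With α = 0.1, reject H₀.

z = 2.844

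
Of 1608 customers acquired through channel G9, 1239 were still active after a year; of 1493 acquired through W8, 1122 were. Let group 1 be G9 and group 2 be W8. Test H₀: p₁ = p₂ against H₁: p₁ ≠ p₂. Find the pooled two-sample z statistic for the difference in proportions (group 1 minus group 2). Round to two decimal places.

p̂₁ = 1239/1608 ≈ 0.7705, p̂₂ = 1122/1493 ≈ 0.7515.
Pooled p̂ = (1239+1122)/(1608+1493) = 2361/3101 = 0.7614.
SE = √(0.181687 × 0.00129168) = 0.0153.
z = (0.7705 − 0.7515)/0.0153 = 0.0190/0.0153 = 1.24.
p-value = 2·P(Z > 1.241) ≈ 0.2145.

z = 1.24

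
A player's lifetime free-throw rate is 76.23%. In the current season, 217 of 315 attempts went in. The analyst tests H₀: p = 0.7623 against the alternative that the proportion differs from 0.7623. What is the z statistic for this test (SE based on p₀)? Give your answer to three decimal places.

p̂ = 217/315 = 0.68889.
Under H₀, SE = √(0.7623·0.2377/315) = √(0.000575234) = 0.02398.
z = (0.68889 − 0.7623)/0.02398 = -0.07341/0.02398 = -3.061.

z = -3.061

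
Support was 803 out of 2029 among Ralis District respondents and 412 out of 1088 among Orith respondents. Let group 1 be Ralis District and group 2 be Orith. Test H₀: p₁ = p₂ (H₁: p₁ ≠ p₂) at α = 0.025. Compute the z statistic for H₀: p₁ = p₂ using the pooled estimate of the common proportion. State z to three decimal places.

p̂₁ = 803/2029 ≈ 0.39576, p̂₂ = 412/1088 ≈ 0.37868.
Pooled p̂ = (803+412)/(2029+1088) = 1215/3117 = 0.38980.
SE = √(p̂(1−p̂)(1/n₁+1/n₂)) = √(0.38980·0.61020·0.00141197) = √(0.000335845) = 0.01833.
z = (0.39576 − 0.37868)/0.01833 = 0.01708/0.01833 = 0.932.
Two-sided p-value ≈ 2·Φ(−0.932) = 0.3512, so at α = 0.025 we fail to reject H₀.

z = 0.932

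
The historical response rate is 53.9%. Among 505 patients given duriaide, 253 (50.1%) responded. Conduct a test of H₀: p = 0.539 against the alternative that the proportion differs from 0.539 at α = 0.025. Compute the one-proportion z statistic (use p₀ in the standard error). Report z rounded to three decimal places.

p̂ = 253/505 = 0.50099.
Under H₀, SE = √(0.539·0.461/505) = √(0.000492038) = 0.02218.
z = (0.50099 − 0.539)/0.02218 = -0.03801/0.02218 = -1.714.
p-value = 2·P(Z > 1.714) ≈ 0.0866; since p > α = 0.025, fail to reject H₀.

z = -1.714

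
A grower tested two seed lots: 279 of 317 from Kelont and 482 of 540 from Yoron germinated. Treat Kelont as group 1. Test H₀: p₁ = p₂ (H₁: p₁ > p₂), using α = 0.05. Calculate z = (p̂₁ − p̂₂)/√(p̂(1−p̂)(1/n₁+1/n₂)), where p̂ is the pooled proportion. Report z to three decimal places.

z = -0.559

p̂₁ = 279/317 = 0.880126, p̂₂ = 482/540 = 0.892593.
Pooled p̂ = (279+482)/(317+540) = 761/857 = 0.887981.
SE = √(p̂(1−p̂)(1/n₁+1/n₂)) = √(0.887981·0.112019·0.00500643) = √(0.000497992) = 0.022316.
z = (0.880126 − 0.892593)/0.022316 = -0.012467/0.022316 = -0.559.
p-value = P(Z > -0.559) ≈ 0.7118. With α = 0.05, fail to reject H₀.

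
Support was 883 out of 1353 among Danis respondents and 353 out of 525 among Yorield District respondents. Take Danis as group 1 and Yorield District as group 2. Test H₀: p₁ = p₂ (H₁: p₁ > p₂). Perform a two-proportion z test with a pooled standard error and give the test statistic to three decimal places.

z = -0.810

p̂₁ = 883/1353 ≈ 0.65262, p̂₂ = 353/525 ≈ 0.67238.
Pooled p̂ = (883+353)/(1353+525) = 1236/1878 = 0.65815.
SE = √(p̂(1−p̂)(1/n₁+1/n₂)) = √(0.65815·0.34185·0.00264386) = √(0.000594841) = 0.02439.
z = (0.65262 − 0.67238)/0.02439 = -0.01976/0.02439 = -0.810.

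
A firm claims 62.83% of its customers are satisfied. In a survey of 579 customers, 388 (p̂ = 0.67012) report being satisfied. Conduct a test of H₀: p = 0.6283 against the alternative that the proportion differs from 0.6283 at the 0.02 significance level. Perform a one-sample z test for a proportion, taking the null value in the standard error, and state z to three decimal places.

p̂ = 388/579 = 0.670121.
Standard error under H₀: √(0.6283×0.3717/579) = 0.020084.
z = (0.670121 − 0.6283)/0.020084 = 0.041821/0.020084 = 2.082.
Two-sided p-value ≈ 2·Φ(−2.082) = 0.0373. With α = 0.02, fail to reject H₀.

z = 2.082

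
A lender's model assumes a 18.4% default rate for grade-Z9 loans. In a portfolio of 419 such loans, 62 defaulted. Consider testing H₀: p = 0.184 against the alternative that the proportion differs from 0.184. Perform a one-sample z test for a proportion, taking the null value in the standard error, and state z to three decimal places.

p̂ = 62/419 ≈ 0.14797.
Under H₀, SE = √(0.184·0.816/419) = √(0.000358339) = 0.01893.
z = (0.14797 − 0.184)/0.01893 = -0.03603/0.01893 = -1.903.
p-value = 2·P(Z > 1.903) ≈ 0.0570.

z = -1.903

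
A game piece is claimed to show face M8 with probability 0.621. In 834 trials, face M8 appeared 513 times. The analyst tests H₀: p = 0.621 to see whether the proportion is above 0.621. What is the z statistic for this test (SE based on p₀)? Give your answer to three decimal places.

p̂ = 513/834 = 0.61511.
Standard error under H₀: √(0.621×0.379/834) = 0.01680.
z = (0.61511 − 0.621)/0.01680 = -0.00589/0.01680 = -0.351.

z = -0.351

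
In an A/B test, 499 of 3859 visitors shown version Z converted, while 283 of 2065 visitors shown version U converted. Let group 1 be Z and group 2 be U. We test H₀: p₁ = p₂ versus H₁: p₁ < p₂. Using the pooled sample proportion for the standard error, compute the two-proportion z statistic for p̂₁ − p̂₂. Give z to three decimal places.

z = -0.838

p̂₁ = 499/3859 = 0.129308, p̂₂ = 283/2065 = 0.137046.
Pooled p̂ = (499+283)/(3859+2065) = 782/5924 = 0.132005.
SE = √(p̂(1−p̂)(1/n₁+1/n₂)) = √(0.132005·0.867995·0.000743396) = √(8.51783e-05) = 0.009229.
z = (0.129308 − 0.137046)/0.009229 = -0.007738/0.009229 = -0.838.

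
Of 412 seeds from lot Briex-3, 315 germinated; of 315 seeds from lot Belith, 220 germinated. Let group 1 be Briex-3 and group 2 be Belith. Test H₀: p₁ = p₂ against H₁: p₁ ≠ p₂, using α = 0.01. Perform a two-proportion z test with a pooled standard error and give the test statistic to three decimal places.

z = 2.005

p̂₁ = 315/412 ≈ 0.76456, p̂₂ = 220/315 ≈ 0.69841.
Pooled p̂ = (315+220)/(412+315) = 535/727 = 0.73590.
SE = √(0.194351 × 0.00560179) = 0.03300.
z = (0.76456 − 0.69841)/0.03300 = 0.06615/0.03300 = 2.005.
Two-sided p-value ≈ 2·Φ(−2.005) = 0.0450. With α = 0.01, fail to reject H₀.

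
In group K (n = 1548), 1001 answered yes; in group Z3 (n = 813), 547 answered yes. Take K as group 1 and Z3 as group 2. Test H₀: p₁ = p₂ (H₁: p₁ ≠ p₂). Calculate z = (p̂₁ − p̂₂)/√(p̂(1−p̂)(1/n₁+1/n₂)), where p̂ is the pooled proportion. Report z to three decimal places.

p̂₁ = 1001/1548 ≈ 0.64664, p̂₂ = 547/813 ≈ 0.67282.
Pooled p̂ = (1001+547)/(1548+813) = 1548/2361 = 0.65565.
SE = √(0.225772 × 0.00187601) = 0.02058.
z = (0.64664 − 0.67282)/0.02058 = -0.02618/0.02058 = -1.272.

z = -1.272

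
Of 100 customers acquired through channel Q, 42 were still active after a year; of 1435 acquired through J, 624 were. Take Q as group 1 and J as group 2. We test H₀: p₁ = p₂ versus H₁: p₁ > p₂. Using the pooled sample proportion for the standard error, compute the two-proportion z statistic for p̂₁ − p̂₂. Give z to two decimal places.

p̂₁ = 42/100 ≈ 0.4200, p̂₂ = 624/1435 ≈ 0.4348.
Pooled p̂ = (42+624)/(100+1435) = 666/1535 = 0.4339.
SE = √(p̂(1−p̂)(1/n₁+1/n₂)) = √(0.4339·0.5661·0.0106969) = √(0.00262745) = 0.0513.
z = (0.4200 − 0.4348)/0.0513 = -0.0148/0.0513 = -0.29.

z = -0.29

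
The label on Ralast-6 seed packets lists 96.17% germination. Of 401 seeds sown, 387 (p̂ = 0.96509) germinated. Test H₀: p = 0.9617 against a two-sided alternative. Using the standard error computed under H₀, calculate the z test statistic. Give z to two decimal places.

p̂ = 387/401 ≈ 0.9651.
SE = √(p₀(1−p₀)/n) = √(0.036833/401) = 0.0096.
z = (0.9651 − 0.9617)/0.0096 = 0.0034/0.0096 = 0.35.
Two-sided p-value ≈ 2·Φ(−0.353) = 0.7238.

z = 0.35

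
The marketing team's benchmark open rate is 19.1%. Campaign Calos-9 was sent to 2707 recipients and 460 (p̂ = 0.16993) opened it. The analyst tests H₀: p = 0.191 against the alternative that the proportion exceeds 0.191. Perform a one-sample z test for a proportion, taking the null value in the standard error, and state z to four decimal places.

z = -2.7888

p̂ = 460/2707 = 0.1699298.
SE = √(p₀(1−p₀)/n) = √(0.15452/2707) = 0.0075552.
z = (0.1699298 − 0.191)/0.0075552 = -0.0210702/0.0075552 = -2.7888.
p-value = P(Z > -2.789) ≈ 0.9974.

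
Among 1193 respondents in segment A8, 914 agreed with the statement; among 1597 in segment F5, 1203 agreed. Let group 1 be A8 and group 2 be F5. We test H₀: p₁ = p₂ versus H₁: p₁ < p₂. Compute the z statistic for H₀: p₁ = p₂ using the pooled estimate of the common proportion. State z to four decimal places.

p̂₁ = 914/1193 = 0.766136, p̂₂ = 1203/1597 = 0.753287.
Pooled p̂ = (914+1203)/(1193+1597) = 2117/2790 = 0.758781.
SE = √(p̂(1−p̂)(1/n₁+1/n₂)) = √(0.758781·0.241219·0.0014644) = √(0.000268032) = 0.016372.
z = (0.766136 − 0.753287)/0.016372 = 0.012849/0.016372 = 0.7848.
p-value = P(Z < 0.785) ≈ 0.7837.

z = 0.7848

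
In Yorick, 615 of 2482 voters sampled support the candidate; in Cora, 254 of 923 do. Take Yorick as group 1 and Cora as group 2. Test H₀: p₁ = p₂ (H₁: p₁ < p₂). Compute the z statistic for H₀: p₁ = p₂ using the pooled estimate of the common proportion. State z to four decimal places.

p̂₁ = 615/2482 ≈ 0.247784, p̂₂ = 254/923 ≈ 0.275190.
Pooled p̂ = (615+254)/(2482+923) = 869/3405 = 0.255213.
SE = √(p̂(1−p̂)(1/n₁+1/n₂)) = √(0.255213·0.744787·0.00148632) = √(0.00028252) = 0.016808.
z = (0.247784 − 0.275190)/0.016808 = -0.027406/0.016808 = -1.6305.
p-value = P(Z < -1.630) ≈ 0.0515.

z = -1.6305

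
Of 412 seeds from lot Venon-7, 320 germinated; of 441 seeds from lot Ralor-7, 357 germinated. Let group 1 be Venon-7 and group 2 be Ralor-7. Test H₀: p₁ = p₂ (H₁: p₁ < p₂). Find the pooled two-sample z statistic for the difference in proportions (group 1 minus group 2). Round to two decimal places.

p̂₁ = 320/412 ≈ 0.7767, p̂₂ = 357/441 ≈ 0.8095.
Pooled p̂ = (320+357)/(412+441) = 677/853 = 0.7937.
SE = √(p̂(1−p̂)(1/n₁+1/n₂)) = √(0.7937·0.2063·0.00469476) = √(0.000768806) = 0.0277.
z = (0.7767 − 0.8095)/0.0277 = -0.0328/0.0277 = -1.18.

z = -1.18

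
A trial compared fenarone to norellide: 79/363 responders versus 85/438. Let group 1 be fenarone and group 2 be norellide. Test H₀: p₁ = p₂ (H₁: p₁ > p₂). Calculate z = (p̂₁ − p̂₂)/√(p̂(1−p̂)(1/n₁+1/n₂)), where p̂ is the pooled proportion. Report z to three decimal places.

z = 0.823

p̂₁ = 79/363 = 0.21763, p̂₂ = 85/438 = 0.19406.
Pooled p̂ = (79+85)/(363+438) = 164/801 = 0.20474.
SE = √(0.162824 × 0.00503793) = 0.02864.
z = (0.21763 − 0.19406)/0.02864 = 0.02357/0.02864 = 0.823.
p-value = P(Z > 0.823) ≈ 0.2053.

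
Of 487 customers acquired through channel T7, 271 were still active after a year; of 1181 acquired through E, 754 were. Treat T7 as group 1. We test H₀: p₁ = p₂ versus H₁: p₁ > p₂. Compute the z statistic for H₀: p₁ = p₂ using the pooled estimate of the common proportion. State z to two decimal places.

z = -3.13

p̂₁ = 271/487 = 0.5565, p̂₂ = 754/1181 = 0.6384.
Pooled p̂ = (271+754)/(487+1181) = 1025/1668 = 0.6145.
SE = √(0.236888 × 0.00290013) = 0.0262.
z = (0.5565 − 0.6384)/0.0262 = -0.0819/0.0262 = -3.13.
p-value = P(Z > -3.127) ≈ 0.9991.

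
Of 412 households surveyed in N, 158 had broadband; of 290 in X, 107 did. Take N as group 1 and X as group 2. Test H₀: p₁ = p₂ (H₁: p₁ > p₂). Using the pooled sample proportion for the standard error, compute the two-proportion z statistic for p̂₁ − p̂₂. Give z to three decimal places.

p̂₁ = 158/412 = 0.38350, p̂₂ = 107/290 = 0.36897.
Pooled p̂ = (158+107)/(412+290) = 265/702 = 0.37749.
SE = √(0.234992 × 0.00587546) = 0.03716.
z = (0.38350 − 0.36897)/0.03716 = 0.01453/0.03716 = 0.391.

z = 0.391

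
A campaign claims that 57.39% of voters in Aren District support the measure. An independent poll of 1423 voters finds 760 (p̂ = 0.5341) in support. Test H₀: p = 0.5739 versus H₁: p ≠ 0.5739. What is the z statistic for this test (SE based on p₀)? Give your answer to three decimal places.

z = -3.037

p̂ = 760/1423 ≈ 0.53408.
Standard error under H₀: √(0.5739×0.4261/1423) = 0.01311.
z = (0.53408 − 0.5739)/0.01311 = -0.03982/0.01311 = -3.037.
Two-sided p-value ≈ 2·Φ(−3.037) = 0.0024.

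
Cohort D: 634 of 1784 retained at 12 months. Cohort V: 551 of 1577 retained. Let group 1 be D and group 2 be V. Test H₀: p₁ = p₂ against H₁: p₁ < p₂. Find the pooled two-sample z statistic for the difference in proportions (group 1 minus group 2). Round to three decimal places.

p̂₁ = 634/1784 ≈ 0.35538, p̂₂ = 551/1577 ≈ 0.34940.
Pooled p̂ = (634+551)/(1784+1577) = 1185/3361 = 0.35257.
SE = √(p̂(1−p̂)(1/n₁+1/n₂)) = √(0.35257·0.64743·0.00119465) = √(0.000272698) = 0.01651.
z = (0.35538 − 0.34940)/0.01651 = 0.00598/0.01651 = 0.362.

z = 0.362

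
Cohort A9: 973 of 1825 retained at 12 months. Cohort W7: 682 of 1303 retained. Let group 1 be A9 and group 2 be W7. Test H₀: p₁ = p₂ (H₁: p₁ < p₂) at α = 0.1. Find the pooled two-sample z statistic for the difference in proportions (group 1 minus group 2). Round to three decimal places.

z = 0.538

p̂₁ = 973/1825 = 0.53315, p̂₂ = 682/1303 = 0.52341.
Pooled p̂ = (973+682)/(1825+1303) = 1655/3128 = 0.52909.
SE = √(0.249154 × 0.0013154) = 0.01810.
z = (0.53315 − 0.52341)/0.01810 = 0.00974/0.01810 = 0.538.
p-value = P(Z < 0.538) ≈ 0.7048. With α = 0.1, fail to reject H₀.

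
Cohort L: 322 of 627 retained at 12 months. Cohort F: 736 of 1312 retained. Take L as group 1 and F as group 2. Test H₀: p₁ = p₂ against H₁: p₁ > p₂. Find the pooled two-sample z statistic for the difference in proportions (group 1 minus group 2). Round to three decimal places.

z = -1.962

p̂₁ = 322/627 = 0.51356, p̂₂ = 736/1312 = 0.56098.
Pooled p̂ = (322+736)/(627+1312) = 1058/1939 = 0.54564.
SE = √(p̂(1−p̂)(1/n₁+1/n₂)) = √(0.54564·0.45436·0.00235709) = √(0.000584363) = 0.02417.
z = (0.51356 − 0.56098)/0.02417 = -0.04742/0.02417 = -1.962.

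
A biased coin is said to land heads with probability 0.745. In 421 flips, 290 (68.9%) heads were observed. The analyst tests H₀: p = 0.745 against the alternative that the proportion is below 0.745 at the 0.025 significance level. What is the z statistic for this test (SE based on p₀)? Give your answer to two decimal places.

p̂ = 290/421 ≈ 0.68884.
Standard error under H₀: √(0.745×0.255/421) = 0.02124.
z = (0.68884 − 0.745)/0.02124 = -0.05616/0.02124 = -2.64.
p-value = P(Z < -2.644) ≈ 0.0041; since p < α = 0.025, reject H₀.

z = -2.64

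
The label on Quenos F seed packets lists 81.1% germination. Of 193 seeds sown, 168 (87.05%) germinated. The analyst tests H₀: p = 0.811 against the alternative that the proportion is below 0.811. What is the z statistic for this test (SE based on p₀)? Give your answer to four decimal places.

p̂ = 168/193 = 0.870466.
SE = √(p₀(1−p₀)/n) = √(0.15328/193) = 0.028181.
z = (0.870466 − 0.811)/0.028181 = 0.059466/0.028181 = 2.1101.
p-value = P(Z < 2.110) ≈ 0.9826.

z = 2.1101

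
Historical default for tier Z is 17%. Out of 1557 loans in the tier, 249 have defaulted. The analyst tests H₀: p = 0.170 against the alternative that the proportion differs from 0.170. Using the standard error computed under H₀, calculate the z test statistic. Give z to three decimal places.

z = -1.059

p̂ = 249/1557 ≈ 0.15992.
Standard error under H₀: √(0.17×0.83/1557) = 0.00952.
z = (0.15992 − 0.17)/0.00952 = -0.01008/0.00952 = -1.059.
p-value = 2·P(Z > 1.059) ≈ 0.2898.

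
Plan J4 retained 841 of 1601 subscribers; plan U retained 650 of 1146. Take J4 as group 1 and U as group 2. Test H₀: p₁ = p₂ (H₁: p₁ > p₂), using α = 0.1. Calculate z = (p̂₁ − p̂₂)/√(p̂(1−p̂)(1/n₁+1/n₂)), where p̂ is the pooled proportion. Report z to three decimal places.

p̂₁ = 841/1601 ≈ 0.52530, p̂₂ = 650/1146 ≈ 0.56719.
Pooled p̂ = (841+650)/(1601+1146) = 1491/2747 = 0.54277.
SE = √(p̂(1−p̂)(1/n₁+1/n₂)) = √(0.54277·0.45723·0.00149721) = √(0.000371563) = 0.01928.
z = (0.52530 − 0.56719)/0.01928 = -0.04189/0.01928 = -2.173.
p-value = P(Z > -2.173) ≈ 0.9851. With α = 0.1, fail to reject H₀.

z = -2.173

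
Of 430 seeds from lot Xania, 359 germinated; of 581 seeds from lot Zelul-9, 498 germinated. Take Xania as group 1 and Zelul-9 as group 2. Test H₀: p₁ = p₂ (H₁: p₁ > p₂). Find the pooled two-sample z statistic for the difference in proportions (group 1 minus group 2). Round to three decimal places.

z = -0.974

p̂₁ = 359/430 ≈ 0.83488, p̂₂ = 498/581 ≈ 0.85714.
Pooled p̂ = (359+498)/(430+581) = 857/1011 = 0.84768.
SE = √(p̂(1−p̂)(1/n₁+1/n₂)) = √(0.84768·0.15232·0.00404675) = √(0.000522523) = 0.02286.
z = (0.83488 − 0.85714)/0.02286 = -0.02226/0.02286 = -0.974.
p-value = P(Z > -0.974) ≈ 0.8349.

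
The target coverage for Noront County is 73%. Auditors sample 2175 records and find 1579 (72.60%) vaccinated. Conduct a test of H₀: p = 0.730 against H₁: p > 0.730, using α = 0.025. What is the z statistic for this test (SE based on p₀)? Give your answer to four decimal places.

p̂ = 1579/2175 = 0.725977.
SE = √(p₀(1−p₀)/n) = √(0.1971/2175) = 0.009519.
z = (0.725977 − 0.73)/0.009519 = -0.004023/0.009519 = -0.4226.
p-value = P(Z > -0.423) ≈ 0.6637; since p > α = 0.025, fail to reject H₀.

z = -0.4226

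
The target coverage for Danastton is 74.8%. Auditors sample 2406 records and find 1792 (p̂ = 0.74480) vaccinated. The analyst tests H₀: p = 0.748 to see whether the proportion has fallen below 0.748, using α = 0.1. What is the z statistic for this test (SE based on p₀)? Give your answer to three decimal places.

p̂ = 1792/2406 ≈ 0.744805.
SE = √(p₀(1−p₀)/n) = √(0.1885/2406) = 0.008851.
z = (0.744805 − 0.748)/0.008851 = -0.003195/0.008851 = -0.361.
p-value = P(Z < -0.361) ≈ 0.3590; since p > α = 0.1, fail to reject H₀.

z = -0.361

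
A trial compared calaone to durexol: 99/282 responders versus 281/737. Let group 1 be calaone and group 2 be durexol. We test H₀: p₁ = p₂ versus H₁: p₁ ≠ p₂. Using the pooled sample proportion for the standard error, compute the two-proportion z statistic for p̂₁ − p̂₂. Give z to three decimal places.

p̂₁ = 99/282 = 0.35106, p̂₂ = 281/737 = 0.38128.
Pooled p̂ = (99+281)/(282+737) = 380/1019 = 0.37291.
SE = √(0.233849 × 0.00490295) = 0.03386.
z = (0.35106 − 0.38128)/0.03386 = -0.03022/0.03386 = -0.892.

z = -0.892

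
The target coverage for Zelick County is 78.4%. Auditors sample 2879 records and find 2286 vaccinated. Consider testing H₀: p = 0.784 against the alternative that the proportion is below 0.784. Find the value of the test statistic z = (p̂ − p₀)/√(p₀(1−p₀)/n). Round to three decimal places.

p̂ = 2286/2879 = 0.794026.
Standard error under H₀: √(0.784×0.216/2879) = 0.007669.
z = (0.794026 − 0.784)/0.007669 = 0.010026/0.007669 = 1.307.

z = 1.307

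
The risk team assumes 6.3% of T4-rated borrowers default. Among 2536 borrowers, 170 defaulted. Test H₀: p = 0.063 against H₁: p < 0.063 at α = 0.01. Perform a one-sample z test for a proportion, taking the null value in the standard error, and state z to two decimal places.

z = 0.84

p̂ = 170/2536 ≈ 0.06703.
Standard error under H₀: √(0.063×0.937/2536) = 0.00482.
z = (0.06703 − 0.063)/0.00482 = 0.00403/0.00482 = 0.84.
p-value = P(Z < 0.836) ≈ 0.7985, so at α = 0.01 we fail to reject H₀.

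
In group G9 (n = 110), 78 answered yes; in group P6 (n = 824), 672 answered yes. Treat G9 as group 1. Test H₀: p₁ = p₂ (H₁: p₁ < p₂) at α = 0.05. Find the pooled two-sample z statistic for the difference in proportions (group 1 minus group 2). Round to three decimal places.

p̂₁ = 78/110 = 0.709091, p̂₂ = 672/824 = 0.815534.
Pooled p̂ = (78+672)/(110+824) = 750/934 = 0.802998.
SE = √(p̂(1−p̂)(1/n₁+1/n₂)) = √(0.802998·0.197002·0.0103045) = √(0.00163009) = 0.040374.
z = (0.709091 − 0.815534)/0.040374 = -0.106443/0.040374 = -2.636.
p-value = P(Z < -2.636) ≈ 0.0042; since p < α = 0.05, reject H₀.

z = -2.636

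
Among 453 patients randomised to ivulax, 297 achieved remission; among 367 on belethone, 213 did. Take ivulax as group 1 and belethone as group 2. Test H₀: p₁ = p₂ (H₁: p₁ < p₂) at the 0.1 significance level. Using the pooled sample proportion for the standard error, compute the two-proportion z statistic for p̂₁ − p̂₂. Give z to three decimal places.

z = 2.210

p̂₁ = 297/453 ≈ 0.65563, p̂₂ = 213/367 ≈ 0.58038.
Pooled p̂ = (297+213)/(453+367) = 510/820 = 0.62195.
SE = √(0.235128 × 0.0049323) = 0.03405.
z = (0.65563 − 0.58038)/0.03405 = 0.07525/0.03405 = 2.210.
p-value = P(Z < 2.210) ≈ 0.9864, so at α = 0.1 we fail to reject H₀.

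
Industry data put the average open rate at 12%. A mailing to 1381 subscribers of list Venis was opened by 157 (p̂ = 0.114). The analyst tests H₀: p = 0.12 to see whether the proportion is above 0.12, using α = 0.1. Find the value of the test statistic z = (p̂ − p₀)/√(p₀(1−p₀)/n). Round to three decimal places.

p̂ = 157/1381 = 0.11369.
SE = √(p₀(1−p₀)/n) = √(0.1056/1381) = 0.00874.
z = (0.11369 − 0.12)/0.00874 = -0.00631/0.00874 = -0.722.
p-value = P(Z > -0.722) ≈ 0.7649, so at α = 0.1 we fail to reject H₀.

z = -0.722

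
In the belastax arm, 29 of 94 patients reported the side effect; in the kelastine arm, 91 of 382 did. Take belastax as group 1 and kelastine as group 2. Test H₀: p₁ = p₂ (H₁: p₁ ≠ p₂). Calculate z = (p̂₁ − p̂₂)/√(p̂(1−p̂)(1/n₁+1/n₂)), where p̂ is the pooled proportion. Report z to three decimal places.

z = 1.406

p̂₁ = 29/94 ≈ 0.30851, p̂₂ = 91/382 ≈ 0.23822.
Pooled p̂ = (29+91)/(94+382) = 120/476 = 0.25210.
SE = √(0.188546 × 0.0132561) = 0.04999.
z = (0.30851 − 0.23822)/0.04999 = 0.07029/0.04999 = 1.406.
p-value = 2·P(Z > 1.406) ≈ 0.1597.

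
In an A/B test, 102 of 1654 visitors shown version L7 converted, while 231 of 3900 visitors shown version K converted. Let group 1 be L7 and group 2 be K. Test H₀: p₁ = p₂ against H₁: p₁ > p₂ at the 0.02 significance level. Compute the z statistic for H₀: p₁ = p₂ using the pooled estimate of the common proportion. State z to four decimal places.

z = 0.3500

p̂₁ = 102/1654 = 0.061669, p̂₂ = 231/3900 = 0.059231.
Pooled p̂ = (102+231)/(1654+3900) = 333/5554 = 0.059957.
SE = √(p̂(1−p̂)(1/n₁+1/n₂)) = √(0.059957·0.940043·0.000861005) = √(4.85279e-05) = 0.006966.
z = (0.061669 − 0.059231)/0.006966 = 0.002438/0.006966 = 0.3500.
p-value = P(Z > 0.350) ≈ 0.3632, so at α = 0.02 we fail to reject H₀.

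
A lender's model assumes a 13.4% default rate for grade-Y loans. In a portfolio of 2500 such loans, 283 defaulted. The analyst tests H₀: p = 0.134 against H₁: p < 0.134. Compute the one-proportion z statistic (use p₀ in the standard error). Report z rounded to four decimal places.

p̂ = 283/2500 = 0.113200.
Standard error under H₀: √(0.134×0.866/2500) = 0.006813.
z = (0.113200 − 0.134)/0.006813 = -0.020800/0.006813 = -3.0530.
p-value = P(Z < -3.053) ≈ 0.0011.

z = -3.0530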